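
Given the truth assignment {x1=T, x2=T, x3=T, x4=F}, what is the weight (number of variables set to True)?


The weight is the number of variables assigned True.
True variables: x1, x2, x3.
Weight = 3.

3


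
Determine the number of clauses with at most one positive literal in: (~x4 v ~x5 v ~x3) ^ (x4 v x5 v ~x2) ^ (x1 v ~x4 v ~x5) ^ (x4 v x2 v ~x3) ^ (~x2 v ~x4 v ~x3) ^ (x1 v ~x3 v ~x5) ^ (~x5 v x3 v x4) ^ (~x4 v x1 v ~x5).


A Horn clause has at most one positive literal.
Clause 1: 0 positive lit(s) -> Horn
Clause 2: 2 positive lit(s) -> not Horn
Clause 3: 1 positive lit(s) -> Horn
Clause 4: 2 positive lit(s) -> not Horn
Clause 5: 0 positive lit(s) -> Horn
Clause 6: 1 positive lit(s) -> Horn
Clause 7: 2 positive lit(s) -> not Horn
Clause 8: 1 positive lit(s) -> Horn
Total Horn clauses = 5.

5


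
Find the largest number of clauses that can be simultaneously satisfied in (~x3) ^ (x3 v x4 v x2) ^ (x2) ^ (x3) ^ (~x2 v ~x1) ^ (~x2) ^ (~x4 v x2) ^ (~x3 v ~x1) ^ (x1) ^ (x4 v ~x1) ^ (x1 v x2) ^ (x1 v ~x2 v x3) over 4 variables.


Enumerate all 16 truth assignments.
For each, count how many of the 12 clauses are satisfied.
The formula is not fully satisfiable, so the maximum is below 12.
Maximum simultaneously satisfiable clauses = 9.

9


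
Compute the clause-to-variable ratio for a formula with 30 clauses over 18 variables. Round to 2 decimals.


Clause-to-variable ratio = clauses / variables.
30 / 18 = 1.67.

1.67


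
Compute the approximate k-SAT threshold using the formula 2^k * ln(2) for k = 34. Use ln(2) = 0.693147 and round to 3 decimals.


Using the asymptotic formula: threshold ~ 2^k * ln(2).
2^34 = 17179869184.
17179869184 * 0.693147 = 11908174785.282.

11908174785.282


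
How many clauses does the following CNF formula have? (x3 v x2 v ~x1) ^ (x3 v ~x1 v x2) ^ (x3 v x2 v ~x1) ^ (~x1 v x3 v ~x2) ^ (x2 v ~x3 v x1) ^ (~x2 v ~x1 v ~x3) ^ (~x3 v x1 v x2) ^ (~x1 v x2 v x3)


Each group enclosed in parentheses joined by ^ is one clause.
Counting the conjuncts: 8 clauses.

8


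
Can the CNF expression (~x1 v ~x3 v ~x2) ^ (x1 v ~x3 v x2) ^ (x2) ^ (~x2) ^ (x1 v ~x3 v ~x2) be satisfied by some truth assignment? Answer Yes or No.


Check all 8 possible truth assignments.
Number of satisfying assignments found: 0.
The formula is unsatisfiable.

No


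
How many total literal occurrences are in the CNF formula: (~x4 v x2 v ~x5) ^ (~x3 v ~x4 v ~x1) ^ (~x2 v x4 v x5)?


Clause lengths: 3, 3, 3.
Sum = 3 + 3 + 3 = 9.

9


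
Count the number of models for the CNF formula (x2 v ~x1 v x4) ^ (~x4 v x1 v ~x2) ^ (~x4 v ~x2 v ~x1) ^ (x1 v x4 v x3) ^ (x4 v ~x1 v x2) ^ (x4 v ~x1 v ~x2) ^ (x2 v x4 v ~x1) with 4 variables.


Enumerate all 16 truth assignments over 4 variables.
Test each against every clause.
Satisfying assignments found: 6.

6


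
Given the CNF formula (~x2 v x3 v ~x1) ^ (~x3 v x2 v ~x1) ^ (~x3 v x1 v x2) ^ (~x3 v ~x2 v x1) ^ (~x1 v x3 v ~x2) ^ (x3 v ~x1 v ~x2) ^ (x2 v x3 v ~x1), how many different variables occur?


Identify each distinct variable in the formula.
Variables found: x1, x2, x3.
Total distinct variables = 3.

3


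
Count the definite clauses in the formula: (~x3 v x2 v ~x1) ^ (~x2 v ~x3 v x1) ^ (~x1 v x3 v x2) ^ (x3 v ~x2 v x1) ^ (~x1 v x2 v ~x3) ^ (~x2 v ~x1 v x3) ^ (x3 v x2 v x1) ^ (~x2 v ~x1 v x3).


A definite clause has exactly one positive literal.
Clause 1: 1 positive -> definite
Clause 2: 1 positive -> definite
Clause 3: 2 positive -> not definite
Clause 4: 2 positive -> not definite
Clause 5: 1 positive -> definite
Clause 6: 1 positive -> definite
Clause 7: 3 positive -> not definite
Clause 8: 1 positive -> definite
Definite clause count = 5.

5


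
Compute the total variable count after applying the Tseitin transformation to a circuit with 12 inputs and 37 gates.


The Tseitin transformation introduces one auxiliary variable per gate.
Total variables = inputs + gates = 12 + 37 = 49.

49


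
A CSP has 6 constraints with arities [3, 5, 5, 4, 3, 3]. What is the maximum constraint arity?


The arities are: 3, 5, 5, 4, 3, 3.
Scan for the maximum value.
Maximum arity = 5.

5


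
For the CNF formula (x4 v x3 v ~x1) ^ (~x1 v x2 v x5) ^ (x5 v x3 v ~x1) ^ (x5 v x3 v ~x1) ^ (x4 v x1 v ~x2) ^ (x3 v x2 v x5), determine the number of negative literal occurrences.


Scan each clause for negated literals.
Clause 1: 1 negative; Clause 2: 1 negative; Clause 3: 1 negative; Clause 4: 1 negative; Clause 5: 1 negative; Clause 6: 0 negative.
Total negative literal occurrences = 5.

5


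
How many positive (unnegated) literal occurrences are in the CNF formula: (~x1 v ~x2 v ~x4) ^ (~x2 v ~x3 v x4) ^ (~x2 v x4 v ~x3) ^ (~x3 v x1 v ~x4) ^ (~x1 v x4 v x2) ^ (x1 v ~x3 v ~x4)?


Scan each clause for unnegated literals.
Clause 1: 0 positive; Clause 2: 1 positive; Clause 3: 1 positive; Clause 4: 1 positive; Clause 5: 2 positive; Clause 6: 1 positive.
Total positive literal occurrences = 6.

6


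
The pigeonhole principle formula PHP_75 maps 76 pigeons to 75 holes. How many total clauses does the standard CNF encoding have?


The PHP encoding has two parts:
1) At-least-one-hole clauses: 76 (one per pigeon, each with 75 literals).
2) At-most-one-pigeon-per-hole clauses: 75 holes * C(76,2) = 75 * 2850 = 213750.
Total clauses = 76 + 213750 = 213826.

213826


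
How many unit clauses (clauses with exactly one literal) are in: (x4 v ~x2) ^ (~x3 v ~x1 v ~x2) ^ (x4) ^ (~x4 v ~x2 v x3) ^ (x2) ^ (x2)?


A unit clause contains exactly one literal.
Unit clauses found: (x4), (x2), (x2).
Count = 3.

3


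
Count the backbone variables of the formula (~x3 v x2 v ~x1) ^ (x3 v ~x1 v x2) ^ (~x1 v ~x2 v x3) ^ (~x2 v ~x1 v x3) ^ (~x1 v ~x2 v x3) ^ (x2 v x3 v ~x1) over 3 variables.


Find all satisfying assignments: 5 model(s).
Check which variables have the same value in every model.
No variable is fixed across all models.
Backbone size = 0.

0


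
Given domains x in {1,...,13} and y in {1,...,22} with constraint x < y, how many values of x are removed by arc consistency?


For the constraint x < y, x needs a supporting value in y's domain.
x can be at most 21 (one less than y's maximum).
Valid x values from domain: 13 out of 13.
Pruned = 13 - 13 = 0.

0


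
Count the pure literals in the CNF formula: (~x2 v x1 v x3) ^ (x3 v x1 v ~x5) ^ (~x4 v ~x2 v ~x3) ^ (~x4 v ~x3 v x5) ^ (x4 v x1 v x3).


A pure literal appears in only one polarity across all clauses.
Pure literals: x1 (positive only), x2 (negative only).
Count = 2.

2


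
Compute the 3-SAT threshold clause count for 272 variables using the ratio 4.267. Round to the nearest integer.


The 3-SAT phase transition occurs at approximately 4.267 clauses per variable.
m = 4.267 * 272 = 1160.624.
Rounded to nearest integer: 1161.

1161


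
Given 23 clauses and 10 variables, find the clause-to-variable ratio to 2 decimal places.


Clause-to-variable ratio = clauses / variables.
23 / 10 = 2.3.

2.3


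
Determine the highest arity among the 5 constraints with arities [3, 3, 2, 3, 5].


The arities are: 3, 3, 2, 3, 5.
Scan for the maximum value.
Maximum arity = 5.

5


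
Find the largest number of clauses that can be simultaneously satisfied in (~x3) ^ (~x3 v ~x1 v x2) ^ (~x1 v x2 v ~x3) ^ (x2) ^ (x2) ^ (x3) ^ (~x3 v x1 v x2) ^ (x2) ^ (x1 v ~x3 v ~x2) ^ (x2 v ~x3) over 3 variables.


Enumerate all 8 truth assignments.
For each, count how many of the 10 clauses are satisfied.
The formula is not fully satisfiable, so the maximum is below 10.
Maximum simultaneously satisfiable clauses = 9.

9


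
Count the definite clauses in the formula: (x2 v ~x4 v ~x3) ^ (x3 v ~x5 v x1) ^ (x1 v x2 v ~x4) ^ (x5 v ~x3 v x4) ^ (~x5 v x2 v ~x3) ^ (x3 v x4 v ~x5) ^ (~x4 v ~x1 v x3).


A definite clause has exactly one positive literal.
Clause 1: 1 positive -> definite
Clause 2: 2 positive -> not definite
Clause 3: 2 positive -> not definite
Clause 4: 2 positive -> not definite
Clause 5: 1 positive -> definite
Clause 6: 2 positive -> not definite
Clause 7: 1 positive -> definite
Definite clause count = 3.

3


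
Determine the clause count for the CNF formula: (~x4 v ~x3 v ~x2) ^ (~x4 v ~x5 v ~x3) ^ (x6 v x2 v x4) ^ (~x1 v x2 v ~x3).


Each group enclosed in parentheses joined by ^ is one clause.
Counting the conjuncts: 4 clauses.

4


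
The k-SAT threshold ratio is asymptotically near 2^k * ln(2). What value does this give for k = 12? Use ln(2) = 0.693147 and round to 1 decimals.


Using the asymptotic formula: threshold ~ 2^k * ln(2).
2^12 = 4096.
4096 * 0.693147 = 2839.1.

2839.1


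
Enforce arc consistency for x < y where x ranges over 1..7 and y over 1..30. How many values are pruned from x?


For the constraint x < y, x needs a supporting value in y's domain.
x can be at most 29 (one less than y's maximum).
Valid x values from domain: 7 out of 7.
Pruned = 7 - 7 = 0.

0


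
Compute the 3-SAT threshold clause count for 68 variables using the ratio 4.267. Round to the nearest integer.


The 3-SAT phase transition occurs at approximately 4.267 clauses per variable.
m = 4.267 * 68 = 290.156.
Rounded to nearest integer: 290.

290


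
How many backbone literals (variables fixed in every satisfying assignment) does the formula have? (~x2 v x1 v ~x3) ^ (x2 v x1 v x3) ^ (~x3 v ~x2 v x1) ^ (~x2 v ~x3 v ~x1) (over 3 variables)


Find all satisfying assignments: 5 model(s).
Check which variables have the same value in every model.
No variable is fixed across all models.
Backbone size = 0.

0


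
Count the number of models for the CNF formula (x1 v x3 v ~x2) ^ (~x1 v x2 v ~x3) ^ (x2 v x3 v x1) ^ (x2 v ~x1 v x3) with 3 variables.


Enumerate all 8 truth assignments over 3 variables.
Test each against every clause.
Satisfying assignments found: 4.

4


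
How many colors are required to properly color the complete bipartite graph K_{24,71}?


K_{24,71} is bipartite by definition: the two parts are independent sets, with every edge crossing between them.
Color all vertices in one part with color 1 and all vertices in the other part with color 2.
Since the graph has at least one edge, one color does not suffice.
Chromatic number = 2.

2


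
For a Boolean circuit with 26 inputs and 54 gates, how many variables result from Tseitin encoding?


The Tseitin transformation introduces one auxiliary variable per gate.
Total variables = inputs + gates = 26 + 54 = 80.

80


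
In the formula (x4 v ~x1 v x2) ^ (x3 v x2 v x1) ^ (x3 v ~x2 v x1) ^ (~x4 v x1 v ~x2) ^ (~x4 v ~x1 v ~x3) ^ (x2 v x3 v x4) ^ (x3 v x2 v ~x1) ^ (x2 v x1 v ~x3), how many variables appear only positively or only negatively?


A pure literal appears in only one polarity across all clauses.
No pure literals found.
Count = 0.

0


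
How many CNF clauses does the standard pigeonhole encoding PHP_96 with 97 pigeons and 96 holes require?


The PHP encoding has two parts:
1) At-least-one-hole clauses: 97 (one per pigeon, each with 96 literals).
2) At-most-one-pigeon-per-hole clauses: 96 holes * C(97,2) = 96 * 4656 = 446976.
Total clauses = 97 + 446976 = 447073.

447073


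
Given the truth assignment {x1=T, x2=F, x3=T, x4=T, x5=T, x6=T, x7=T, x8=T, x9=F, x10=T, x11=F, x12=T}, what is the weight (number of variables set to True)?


The weight is the number of variables assigned True.
True variables: x1, x3, x4, x5, x6, x7, x8, x10, x12.
Weight = 9.

9


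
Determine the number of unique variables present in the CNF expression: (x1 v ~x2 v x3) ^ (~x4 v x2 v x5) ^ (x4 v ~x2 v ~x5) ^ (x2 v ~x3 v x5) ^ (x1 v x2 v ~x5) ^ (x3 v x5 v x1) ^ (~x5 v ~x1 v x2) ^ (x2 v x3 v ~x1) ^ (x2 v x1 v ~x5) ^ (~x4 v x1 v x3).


Identify each distinct variable in the formula.
Variables found: x1, x2, x3, x4, x5.
Total distinct variables = 5.

5


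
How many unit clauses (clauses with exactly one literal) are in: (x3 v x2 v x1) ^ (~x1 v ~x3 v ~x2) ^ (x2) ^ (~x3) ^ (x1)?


A unit clause contains exactly one literal.
Unit clauses found: (x2), (~x3), (x1).
Count = 3.

3


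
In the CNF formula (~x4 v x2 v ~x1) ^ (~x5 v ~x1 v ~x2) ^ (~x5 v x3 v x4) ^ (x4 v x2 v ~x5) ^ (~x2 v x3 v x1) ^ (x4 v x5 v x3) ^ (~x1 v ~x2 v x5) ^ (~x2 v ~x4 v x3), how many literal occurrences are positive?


Scan each clause for unnegated literals.
Clause 1: 1 positive; Clause 2: 0 positive; Clause 3: 2 positive; Clause 4: 2 positive; Clause 5: 2 positive; Clause 6: 3 positive; Clause 7: 1 positive; Clause 8: 1 positive.
Total positive literal occurrences = 12.

12


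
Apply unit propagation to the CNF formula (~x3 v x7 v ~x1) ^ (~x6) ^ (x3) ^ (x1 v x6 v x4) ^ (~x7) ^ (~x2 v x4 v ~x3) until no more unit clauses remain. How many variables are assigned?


Unit propagation repeatedly assigns the literal in any unit clause, then simplifies.
Assignments in order: x6 = F, x3 = T, x7 = F, x1 = F, x4 = T.
No further unit clauses remain.
Total variables assigned = 5.

5


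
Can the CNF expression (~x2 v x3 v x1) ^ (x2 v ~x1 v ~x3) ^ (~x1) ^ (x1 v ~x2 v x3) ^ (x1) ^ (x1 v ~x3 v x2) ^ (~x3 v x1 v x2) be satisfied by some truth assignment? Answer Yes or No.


Check all 8 possible truth assignments.
Number of satisfying assignments found: 0.
The formula is unsatisfiable.

No


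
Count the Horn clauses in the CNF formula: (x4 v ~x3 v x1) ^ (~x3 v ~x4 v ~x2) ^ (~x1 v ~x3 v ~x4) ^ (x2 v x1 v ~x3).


A Horn clause has at most one positive literal.
Clause 1: 2 positive lit(s) -> not Horn
Clause 2: 0 positive lit(s) -> Horn
Clause 3: 0 positive lit(s) -> Horn
Clause 4: 2 positive lit(s) -> not Horn
Total Horn clauses = 2.

2


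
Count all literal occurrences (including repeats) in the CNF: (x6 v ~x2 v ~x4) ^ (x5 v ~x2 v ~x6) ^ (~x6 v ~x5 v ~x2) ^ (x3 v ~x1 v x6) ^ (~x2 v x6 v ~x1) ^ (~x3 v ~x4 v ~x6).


Clause lengths: 3, 3, 3, 3, 3, 3.
Sum = 3 + 3 + 3 + 3 + 3 + 3 = 18.

18


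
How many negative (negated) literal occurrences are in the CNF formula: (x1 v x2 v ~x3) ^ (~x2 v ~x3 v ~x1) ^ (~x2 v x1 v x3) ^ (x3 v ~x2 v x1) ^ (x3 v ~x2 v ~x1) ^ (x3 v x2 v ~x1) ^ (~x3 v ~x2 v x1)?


Scan each clause for negated literals.
Clause 1: 1 negative; Clause 2: 3 negative; Clause 3: 1 negative; Clause 4: 1 negative; Clause 5: 2 negative; Clause 6: 1 negative; Clause 7: 2 negative.
Total negative literal occurrences = 11.

11


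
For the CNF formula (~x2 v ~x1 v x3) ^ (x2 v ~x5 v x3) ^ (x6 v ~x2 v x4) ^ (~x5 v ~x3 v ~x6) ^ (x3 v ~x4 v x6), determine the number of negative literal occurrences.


Scan each clause for negated literals.
Clause 1: 2 negative; Clause 2: 1 negative; Clause 3: 1 negative; Clause 4: 3 negative; Clause 5: 1 negative.
Total negative literal occurrences = 8.

8


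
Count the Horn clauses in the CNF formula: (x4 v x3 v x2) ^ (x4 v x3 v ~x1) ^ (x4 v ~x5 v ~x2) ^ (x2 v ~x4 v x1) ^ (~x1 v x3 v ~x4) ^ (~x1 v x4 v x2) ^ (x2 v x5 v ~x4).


A Horn clause has at most one positive literal.
Clause 1: 3 positive lit(s) -> not Horn
Clause 2: 2 positive lit(s) -> not Horn
Clause 3: 1 positive lit(s) -> Horn
Clause 4: 2 positive lit(s) -> not Horn
Clause 5: 1 positive lit(s) -> Horn
Clause 6: 2 positive lit(s) -> not Horn
Clause 7: 2 positive lit(s) -> not Horn
Total Horn clauses = 2.

2


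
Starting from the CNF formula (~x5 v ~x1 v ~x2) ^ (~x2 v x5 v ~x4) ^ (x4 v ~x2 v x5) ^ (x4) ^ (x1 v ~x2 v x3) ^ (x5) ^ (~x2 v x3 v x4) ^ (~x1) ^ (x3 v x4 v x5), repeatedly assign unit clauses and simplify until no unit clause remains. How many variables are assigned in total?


Unit propagation repeatedly assigns the literal in any unit clause, then simplifies.
Assignments in order: x4 = T, x5 = T, x1 = F.
No further unit clauses remain.
Total variables assigned = 3.

3


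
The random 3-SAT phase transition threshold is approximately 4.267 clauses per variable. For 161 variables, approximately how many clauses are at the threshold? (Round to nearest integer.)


The 3-SAT phase transition occurs at approximately 4.267 clauses per variable.
m = 4.267 * 161 = 686.987.
Rounded to nearest integer: 687.

687


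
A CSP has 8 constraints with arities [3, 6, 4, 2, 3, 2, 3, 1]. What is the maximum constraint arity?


The arities are: 3, 6, 4, 2, 3, 2, 3, 1.
Scan for the maximum value.
Maximum arity = 6.

6


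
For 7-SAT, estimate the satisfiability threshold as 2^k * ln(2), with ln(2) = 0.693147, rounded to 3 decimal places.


Using the asymptotic formula: threshold ~ 2^k * ln(2).
2^7 = 128.
128 * 0.693147 = 88.723.

88.723


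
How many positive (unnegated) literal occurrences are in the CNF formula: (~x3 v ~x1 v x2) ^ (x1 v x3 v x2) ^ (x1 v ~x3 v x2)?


Scan each clause for unnegated literals.
Clause 1: 1 positive; Clause 2: 3 positive; Clause 3: 2 positive.
Total positive literal occurrences = 6.

6


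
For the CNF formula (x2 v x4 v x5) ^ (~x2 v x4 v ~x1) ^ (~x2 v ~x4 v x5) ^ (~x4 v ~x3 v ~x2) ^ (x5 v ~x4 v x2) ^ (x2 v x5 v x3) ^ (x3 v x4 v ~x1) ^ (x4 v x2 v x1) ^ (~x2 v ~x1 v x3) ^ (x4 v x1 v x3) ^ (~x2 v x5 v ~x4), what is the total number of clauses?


Each group enclosed in parentheses joined by ^ is one clause.
Counting the conjuncts: 11 clauses.

11


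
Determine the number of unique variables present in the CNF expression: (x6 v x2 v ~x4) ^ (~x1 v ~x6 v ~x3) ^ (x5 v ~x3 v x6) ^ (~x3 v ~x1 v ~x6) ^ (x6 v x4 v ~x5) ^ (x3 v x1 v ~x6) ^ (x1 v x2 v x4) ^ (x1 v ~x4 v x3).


Identify each distinct variable in the formula.
Variables found: x1, x2, x3, x4, x5, x6.
Total distinct variables = 6.

6


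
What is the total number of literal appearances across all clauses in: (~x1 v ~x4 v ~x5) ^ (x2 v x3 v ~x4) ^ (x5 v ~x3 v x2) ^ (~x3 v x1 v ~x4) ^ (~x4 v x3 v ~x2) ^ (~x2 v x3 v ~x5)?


Clause lengths: 3, 3, 3, 3, 3, 3.
Sum = 3 + 3 + 3 + 3 + 3 + 3 = 18.

18


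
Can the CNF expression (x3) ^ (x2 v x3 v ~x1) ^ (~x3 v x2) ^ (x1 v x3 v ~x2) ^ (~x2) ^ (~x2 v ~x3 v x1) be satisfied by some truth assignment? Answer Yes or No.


Check all 8 possible truth assignments.
Number of satisfying assignments found: 0.
The formula is unsatisfiable.

No


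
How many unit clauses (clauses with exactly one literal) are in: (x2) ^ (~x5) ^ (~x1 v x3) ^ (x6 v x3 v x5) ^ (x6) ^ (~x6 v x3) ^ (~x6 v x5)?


A unit clause contains exactly one literal.
Unit clauses found: (x2), (~x5), (x6).
Count = 3.

3


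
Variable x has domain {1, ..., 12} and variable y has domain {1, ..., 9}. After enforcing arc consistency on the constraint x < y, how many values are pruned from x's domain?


For the constraint x < y, x needs a supporting value in y's domain.
x can be at most 8 (one less than y's maximum).
Valid x values from domain: 8 out of 12.
Pruned = 12 - 8 = 4.

4


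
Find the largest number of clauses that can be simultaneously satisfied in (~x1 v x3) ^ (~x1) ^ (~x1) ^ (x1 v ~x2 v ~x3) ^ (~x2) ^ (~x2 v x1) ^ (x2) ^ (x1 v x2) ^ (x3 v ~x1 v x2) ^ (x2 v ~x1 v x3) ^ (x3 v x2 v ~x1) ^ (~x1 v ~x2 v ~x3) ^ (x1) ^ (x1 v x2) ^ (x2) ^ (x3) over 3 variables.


Enumerate all 8 truth assignments.
For each, count how many of the 16 clauses are satisfied.
The formula is not fully satisfiable, so the maximum is below 16.
Maximum simultaneously satisfiable clauses = 12.

12


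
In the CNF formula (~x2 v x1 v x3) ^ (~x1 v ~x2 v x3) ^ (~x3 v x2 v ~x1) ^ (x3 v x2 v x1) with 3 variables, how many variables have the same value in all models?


Find all satisfying assignments: 4 model(s).
Check which variables have the same value in every model.
No variable is fixed across all models.
Backbone size = 0.

0


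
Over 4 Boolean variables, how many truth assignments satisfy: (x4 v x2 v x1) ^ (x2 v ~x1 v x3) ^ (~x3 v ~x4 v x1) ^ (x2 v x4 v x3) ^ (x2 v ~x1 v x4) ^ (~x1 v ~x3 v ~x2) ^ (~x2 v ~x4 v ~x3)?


Enumerate all 16 truth assignments over 4 variables.
Test each against every clause.
Satisfying assignments found: 7.

7


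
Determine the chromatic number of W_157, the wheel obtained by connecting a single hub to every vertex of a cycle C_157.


W_157 consists of the cycle C_157 together with a hub vertex adjacent to every cycle vertex.
The cycle C_157 needs 3 colors (odd cycle -> 3).
The hub is adjacent to every cycle vertex, so it must receive a new color distinct from all of them.
Chromatic number = 3 + 1 = 4.

4


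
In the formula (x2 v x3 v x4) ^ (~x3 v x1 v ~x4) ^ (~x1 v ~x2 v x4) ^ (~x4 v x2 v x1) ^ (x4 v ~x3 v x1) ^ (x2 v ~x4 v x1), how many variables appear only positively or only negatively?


A pure literal appears in only one polarity across all clauses.
No pure literals found.
Count = 0.

0


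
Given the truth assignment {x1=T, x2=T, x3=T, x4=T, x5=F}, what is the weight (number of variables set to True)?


The weight is the number of variables assigned True.
True variables: x1, x2, x3, x4.
Weight = 4.

4


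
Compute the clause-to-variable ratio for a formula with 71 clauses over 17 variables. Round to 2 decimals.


Clause-to-variable ratio = clauses / variables.
71 / 17 = 4.18.

4.18


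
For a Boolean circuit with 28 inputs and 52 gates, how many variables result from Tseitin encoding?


The Tseitin transformation introduces one auxiliary variable per gate.
Total variables = inputs + gates = 28 + 52 = 80.

80


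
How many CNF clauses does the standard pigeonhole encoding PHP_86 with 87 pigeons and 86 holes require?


The PHP encoding has two parts:
1) At-least-one-hole clauses: 87 (one per pigeon, each with 86 literals).
2) At-most-one-pigeon-per-hole clauses: 86 holes * C(87,2) = 86 * 3741 = 321726.
Total clauses = 87 + 321726 = 321813.

321813


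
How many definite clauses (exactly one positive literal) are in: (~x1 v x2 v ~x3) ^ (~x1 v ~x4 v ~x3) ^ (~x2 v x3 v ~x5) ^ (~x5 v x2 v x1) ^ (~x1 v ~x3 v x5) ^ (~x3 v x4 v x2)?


A definite clause has exactly one positive literal.
Clause 1: 1 positive -> definite
Clause 2: 0 positive -> not definite
Clause 3: 1 positive -> definite
Clause 4: 2 positive -> not definite
Clause 5: 1 positive -> definite
Clause 6: 2 positive -> not definite
Definite clause count = 3.

3


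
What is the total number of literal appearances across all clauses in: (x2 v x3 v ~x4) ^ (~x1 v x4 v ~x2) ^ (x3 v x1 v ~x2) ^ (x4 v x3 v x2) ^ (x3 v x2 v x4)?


Clause lengths: 3, 3, 3, 3, 3.
Sum = 3 + 3 + 3 + 3 + 3 = 15.

15


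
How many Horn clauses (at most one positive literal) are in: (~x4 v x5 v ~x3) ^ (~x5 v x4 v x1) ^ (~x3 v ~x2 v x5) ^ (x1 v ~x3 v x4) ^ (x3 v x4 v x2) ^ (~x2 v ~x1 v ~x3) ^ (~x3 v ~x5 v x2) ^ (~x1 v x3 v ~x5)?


A Horn clause has at most one positive literal.
Clause 1: 1 positive lit(s) -> Horn
Clause 2: 2 positive lit(s) -> not Horn
Clause 3: 1 positive lit(s) -> Horn
Clause 4: 2 positive lit(s) -> not Horn
Clause 5: 3 positive lit(s) -> not Horn
Clause 6: 0 positive lit(s) -> Horn
Clause 7: 1 positive lit(s) -> Horn
Clause 8: 1 positive lit(s) -> Horn
Total Horn clauses = 5.

5


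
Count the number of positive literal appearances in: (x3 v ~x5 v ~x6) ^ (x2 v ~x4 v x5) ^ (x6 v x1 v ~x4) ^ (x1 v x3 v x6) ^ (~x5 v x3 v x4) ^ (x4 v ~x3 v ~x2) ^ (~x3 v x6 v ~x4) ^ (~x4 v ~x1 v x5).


Scan each clause for unnegated literals.
Clause 1: 1 positive; Clause 2: 2 positive; Clause 3: 2 positive; Clause 4: 3 positive; Clause 5: 2 positive; Clause 6: 1 positive; Clause 7: 1 positive; Clause 8: 1 positive.
Total positive literal occurrences = 13.

13


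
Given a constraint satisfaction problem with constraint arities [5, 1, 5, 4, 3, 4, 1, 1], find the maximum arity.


The arities are: 5, 1, 5, 4, 3, 4, 1, 1.
Scan for the maximum value.
Maximum arity = 5.

5


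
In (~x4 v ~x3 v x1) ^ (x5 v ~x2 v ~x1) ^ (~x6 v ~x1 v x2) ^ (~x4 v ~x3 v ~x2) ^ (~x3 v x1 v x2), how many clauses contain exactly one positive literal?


A definite clause has exactly one positive literal.
Clause 1: 1 positive -> definite
Clause 2: 1 positive -> definite
Clause 3: 1 positive -> definite
Clause 4: 0 positive -> not definite
Clause 5: 2 positive -> not definite
Definite clause count = 3.

3


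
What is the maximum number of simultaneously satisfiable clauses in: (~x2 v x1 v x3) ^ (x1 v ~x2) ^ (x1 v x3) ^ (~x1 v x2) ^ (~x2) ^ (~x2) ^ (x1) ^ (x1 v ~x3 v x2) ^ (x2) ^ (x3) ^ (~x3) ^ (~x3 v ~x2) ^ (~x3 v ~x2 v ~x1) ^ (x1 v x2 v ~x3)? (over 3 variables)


Enumerate all 8 truth assignments.
For each, count how many of the 14 clauses are satisfied.
The formula is not fully satisfiable, so the maximum is below 14.
Maximum simultaneously satisfiable clauses = 11.

11


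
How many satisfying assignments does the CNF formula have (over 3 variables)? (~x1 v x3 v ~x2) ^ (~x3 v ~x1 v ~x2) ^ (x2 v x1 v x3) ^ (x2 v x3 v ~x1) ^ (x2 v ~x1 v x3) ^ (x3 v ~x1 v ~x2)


Enumerate all 8 truth assignments over 3 variables.
Test each against every clause.
Satisfying assignments found: 4.

4


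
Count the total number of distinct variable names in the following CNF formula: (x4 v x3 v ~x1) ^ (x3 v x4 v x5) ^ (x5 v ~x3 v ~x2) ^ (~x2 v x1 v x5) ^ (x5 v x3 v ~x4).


Identify each distinct variable in the formula.
Variables found: x1, x2, x3, x4, x5.
Total distinct variables = 5.

5


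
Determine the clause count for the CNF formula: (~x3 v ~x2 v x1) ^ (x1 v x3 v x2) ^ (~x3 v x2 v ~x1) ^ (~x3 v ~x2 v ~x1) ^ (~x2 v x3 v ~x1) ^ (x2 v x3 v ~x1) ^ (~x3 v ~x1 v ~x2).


Each group enclosed in parentheses joined by ^ is one clause.
Counting the conjuncts: 7 clauses.

7


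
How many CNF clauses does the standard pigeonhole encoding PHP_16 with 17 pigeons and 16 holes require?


The PHP encoding has two parts:
1) At-least-one-hole clauses: 17 (one per pigeon, each with 16 literals).
2) At-most-one-pigeon-per-hole clauses: 16 holes * C(17,2) = 16 * 136 = 2176.
Total clauses = 17 + 2176 = 2193.

2193


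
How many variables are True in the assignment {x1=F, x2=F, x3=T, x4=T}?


The weight is the number of variables assigned True.
True variables: x3, x4.
Weight = 2.

2


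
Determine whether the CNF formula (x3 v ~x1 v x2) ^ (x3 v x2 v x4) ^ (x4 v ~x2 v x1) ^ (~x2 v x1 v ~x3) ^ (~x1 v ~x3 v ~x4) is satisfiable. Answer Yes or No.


Check all 16 possible truth assignments.
Number of satisfying assignments found: 8.
The formula is satisfiable.

Yes


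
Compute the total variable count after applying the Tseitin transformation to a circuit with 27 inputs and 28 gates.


The Tseitin transformation introduces one auxiliary variable per gate.
Total variables = inputs + gates = 27 + 28 = 55.

55


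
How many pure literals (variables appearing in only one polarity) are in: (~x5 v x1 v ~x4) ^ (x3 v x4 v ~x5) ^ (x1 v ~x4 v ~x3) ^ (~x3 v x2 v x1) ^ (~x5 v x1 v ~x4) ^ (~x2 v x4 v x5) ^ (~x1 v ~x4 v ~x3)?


A pure literal appears in only one polarity across all clauses.
No pure literals found.
Count = 0.

0


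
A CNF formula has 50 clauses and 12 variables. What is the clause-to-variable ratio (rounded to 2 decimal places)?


Clause-to-variable ratio = clauses / variables.
50 / 12 = 4.17.

4.17


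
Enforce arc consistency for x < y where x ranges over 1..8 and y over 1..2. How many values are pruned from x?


For the constraint x < y, x needs a supporting value in y's domain.
x can be at most 1 (one less than y's maximum).
Valid x values from domain: 1 out of 8.
Pruned = 8 - 1 = 7.

7


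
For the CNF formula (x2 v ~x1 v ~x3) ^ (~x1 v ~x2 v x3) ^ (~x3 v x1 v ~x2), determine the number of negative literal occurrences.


Scan each clause for negated literals.
Clause 1: 2 negative; Clause 2: 2 negative; Clause 3: 2 negative.
Total negative literal occurrences = 6.

6


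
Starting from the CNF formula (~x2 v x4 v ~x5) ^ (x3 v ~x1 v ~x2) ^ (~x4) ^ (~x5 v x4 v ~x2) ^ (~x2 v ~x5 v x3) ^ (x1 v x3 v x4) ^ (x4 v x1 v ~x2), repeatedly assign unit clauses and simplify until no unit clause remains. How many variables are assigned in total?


Unit propagation repeatedly assigns the literal in any unit clause, then simplifies.
Assignments in order: x4 = F.
No further unit clauses remain.
Total variables assigned = 1.

1


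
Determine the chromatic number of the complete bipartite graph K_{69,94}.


K_{69,94} is bipartite by definition: the two parts are independent sets, with every edge crossing between them.
Color all vertices in one part with color 1 and all vertices in the other part with color 2.
Since the graph has at least one edge, one color does not suffice.
Chromatic number = 2.

2


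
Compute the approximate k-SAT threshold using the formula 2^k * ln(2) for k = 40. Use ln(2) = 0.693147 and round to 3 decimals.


Using the asymptotic formula: threshold ~ 2^k * ln(2).
2^40 = 1099511627776.
1099511627776 * 0.693147 = 762123186258.051.

762123186258.051


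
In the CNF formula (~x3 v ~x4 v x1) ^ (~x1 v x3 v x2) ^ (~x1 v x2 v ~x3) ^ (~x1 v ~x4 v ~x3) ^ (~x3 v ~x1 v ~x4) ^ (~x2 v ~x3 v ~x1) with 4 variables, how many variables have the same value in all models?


Find all satisfying assignments: 8 model(s).
Check which variables have the same value in every model.
No variable is fixed across all models.
Backbone size = 0.

0


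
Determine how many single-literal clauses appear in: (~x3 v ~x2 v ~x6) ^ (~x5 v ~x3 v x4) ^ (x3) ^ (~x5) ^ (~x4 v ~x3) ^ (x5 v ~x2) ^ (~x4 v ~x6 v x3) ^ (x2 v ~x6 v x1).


A unit clause contains exactly one literal.
Unit clauses found: (x3), (~x5).
Count = 2.

2


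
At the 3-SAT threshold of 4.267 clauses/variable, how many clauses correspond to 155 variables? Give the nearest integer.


The 3-SAT phase transition occurs at approximately 4.267 clauses per variable.
m = 4.267 * 155 = 661.385.
Rounded to nearest integer: 661.

661


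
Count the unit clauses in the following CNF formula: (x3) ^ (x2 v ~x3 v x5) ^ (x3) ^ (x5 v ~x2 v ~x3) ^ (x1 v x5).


A unit clause contains exactly one literal.
Unit clauses found: (x3), (x3).
Count = 2.

2


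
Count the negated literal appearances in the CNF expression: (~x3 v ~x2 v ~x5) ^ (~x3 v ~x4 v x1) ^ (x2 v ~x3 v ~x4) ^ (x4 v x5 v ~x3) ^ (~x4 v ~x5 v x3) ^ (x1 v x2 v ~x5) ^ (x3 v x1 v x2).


Scan each clause for negated literals.
Clause 1: 3 negative; Clause 2: 2 negative; Clause 3: 2 negative; Clause 4: 1 negative; Clause 5: 2 negative; Clause 6: 1 negative; Clause 7: 0 negative.
Total negative literal occurrences = 11.

11


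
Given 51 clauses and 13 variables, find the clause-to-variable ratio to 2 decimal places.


Clause-to-variable ratio = clauses / variables.
51 / 13 = 3.92.

3.92


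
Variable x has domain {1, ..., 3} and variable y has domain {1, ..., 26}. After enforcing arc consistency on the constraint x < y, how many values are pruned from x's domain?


For the constraint x < y, x needs a supporting value in y's domain.
x can be at most 25 (one less than y's maximum).
Valid x values from domain: 3 out of 3.
Pruned = 3 - 3 = 0.

0


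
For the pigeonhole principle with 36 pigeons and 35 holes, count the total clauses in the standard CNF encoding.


The PHP encoding has two parts:
1) At-least-one-hole clauses: 36 (one per pigeon, each with 35 literals).
2) At-most-one-pigeon-per-hole clauses: 35 holes * C(36,2) = 35 * 630 = 22050.
Total clauses = 36 + 22050 = 22086.

22086


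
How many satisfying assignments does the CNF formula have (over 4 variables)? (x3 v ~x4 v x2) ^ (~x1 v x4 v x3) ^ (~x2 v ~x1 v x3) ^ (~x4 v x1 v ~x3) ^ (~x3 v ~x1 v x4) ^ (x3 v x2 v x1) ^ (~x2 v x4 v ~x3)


Enumerate all 16 truth assignments over 4 variables.
Test each against every clause.
Satisfying assignments found: 5.

5


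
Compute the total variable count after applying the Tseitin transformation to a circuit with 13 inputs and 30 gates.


The Tseitin transformation introduces one auxiliary variable per gate.
Total variables = inputs + gates = 13 + 30 = 43.

43


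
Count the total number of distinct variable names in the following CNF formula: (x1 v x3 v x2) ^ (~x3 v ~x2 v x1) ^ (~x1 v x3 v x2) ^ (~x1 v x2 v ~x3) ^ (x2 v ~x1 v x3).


Identify each distinct variable in the formula.
Variables found: x1, x2, x3.
Total distinct variables = 3.

3


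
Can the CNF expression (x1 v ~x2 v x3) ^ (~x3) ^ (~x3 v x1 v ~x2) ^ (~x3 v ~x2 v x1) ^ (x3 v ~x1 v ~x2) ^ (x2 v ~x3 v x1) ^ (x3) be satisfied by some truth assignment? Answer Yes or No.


Check all 8 possible truth assignments.
Number of satisfying assignments found: 0.
The formula is unsatisfiable.

No


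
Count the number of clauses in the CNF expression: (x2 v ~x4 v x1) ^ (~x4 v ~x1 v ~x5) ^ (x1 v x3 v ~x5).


Each group enclosed in parentheses joined by ^ is one clause.
Counting the conjuncts: 3 clauses.

3


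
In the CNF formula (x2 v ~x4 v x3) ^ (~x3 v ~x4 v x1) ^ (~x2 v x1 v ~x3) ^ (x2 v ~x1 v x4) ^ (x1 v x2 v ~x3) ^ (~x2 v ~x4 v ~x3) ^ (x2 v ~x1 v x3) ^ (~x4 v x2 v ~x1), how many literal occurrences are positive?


Scan each clause for unnegated literals.
Clause 1: 2 positive; Clause 2: 1 positive; Clause 3: 1 positive; Clause 4: 2 positive; Clause 5: 2 positive; Clause 6: 0 positive; Clause 7: 2 positive; Clause 8: 1 positive.
Total positive literal occurrences = 11.

11


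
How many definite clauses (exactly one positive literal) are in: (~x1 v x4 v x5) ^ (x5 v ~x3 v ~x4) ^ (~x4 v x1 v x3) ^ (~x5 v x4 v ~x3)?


A definite clause has exactly one positive literal.
Clause 1: 2 positive -> not definite
Clause 2: 1 positive -> definite
Clause 3: 2 positive -> not definite
Clause 4: 1 positive -> definite
Definite clause count = 2.

2


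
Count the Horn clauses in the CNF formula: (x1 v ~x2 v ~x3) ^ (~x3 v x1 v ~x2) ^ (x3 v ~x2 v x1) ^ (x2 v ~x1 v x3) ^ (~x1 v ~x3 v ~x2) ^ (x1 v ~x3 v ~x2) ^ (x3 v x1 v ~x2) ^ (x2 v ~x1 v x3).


A Horn clause has at most one positive literal.
Clause 1: 1 positive lit(s) -> Horn
Clause 2: 1 positive lit(s) -> Horn
Clause 3: 2 positive lit(s) -> not Horn
Clause 4: 2 positive lit(s) -> not Horn
Clause 5: 0 positive lit(s) -> Horn
Clause 6: 1 positive lit(s) -> Horn
Clause 7: 2 positive lit(s) -> not Horn
Clause 8: 2 positive lit(s) -> not Horn
Total Horn clauses = 4.

4


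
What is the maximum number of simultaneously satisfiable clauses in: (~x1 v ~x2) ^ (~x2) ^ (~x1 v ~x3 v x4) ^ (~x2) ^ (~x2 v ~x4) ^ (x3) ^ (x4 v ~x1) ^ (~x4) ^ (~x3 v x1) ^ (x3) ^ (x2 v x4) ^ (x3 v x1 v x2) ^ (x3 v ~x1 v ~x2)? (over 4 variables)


Enumerate all 16 truth assignments.
For each, count how many of the 13 clauses are satisfied.
The formula is not fully satisfiable, so the maximum is below 13.
Maximum simultaneously satisfiable clauses = 12.

12


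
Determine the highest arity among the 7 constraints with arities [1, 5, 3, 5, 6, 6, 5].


The arities are: 1, 5, 3, 5, 6, 6, 5.
Scan for the maximum value.
Maximum arity = 6.

6


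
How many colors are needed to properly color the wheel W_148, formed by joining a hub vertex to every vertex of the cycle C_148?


W_148 consists of the cycle C_148 together with a hub vertex adjacent to every cycle vertex.
The cycle C_148 needs 2 colors (even cycle -> 2).
The hub is adjacent to every cycle vertex, so it must receive a new color distinct from all of them.
Chromatic number = 2 + 1 = 3.

3


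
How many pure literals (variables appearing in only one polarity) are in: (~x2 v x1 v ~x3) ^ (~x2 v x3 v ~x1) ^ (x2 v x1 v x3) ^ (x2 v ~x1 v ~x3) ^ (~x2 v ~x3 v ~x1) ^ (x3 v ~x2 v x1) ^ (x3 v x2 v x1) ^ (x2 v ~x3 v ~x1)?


A pure literal appears in only one polarity across all clauses.
No pure literals found.
Count = 0.

0


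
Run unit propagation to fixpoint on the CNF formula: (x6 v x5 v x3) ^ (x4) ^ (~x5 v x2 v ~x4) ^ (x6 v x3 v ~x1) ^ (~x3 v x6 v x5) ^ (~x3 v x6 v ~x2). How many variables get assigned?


Unit propagation repeatedly assigns the literal in any unit clause, then simplifies.
Assignments in order: x4 = T.
No further unit clauses remain.
Total variables assigned = 1.

1


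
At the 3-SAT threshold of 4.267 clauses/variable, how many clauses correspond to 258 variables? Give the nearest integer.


The 3-SAT phase transition occurs at approximately 4.267 clauses per variable.
m = 4.267 * 258 = 1100.886.
Rounded to nearest integer: 1101.

1101


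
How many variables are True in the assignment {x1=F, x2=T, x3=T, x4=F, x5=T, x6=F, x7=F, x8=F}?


The weight is the number of variables assigned True.
True variables: x2, x3, x5.
Weight = 3.

3


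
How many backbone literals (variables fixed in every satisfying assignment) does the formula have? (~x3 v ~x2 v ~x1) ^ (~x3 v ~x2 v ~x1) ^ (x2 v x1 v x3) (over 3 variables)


Find all satisfying assignments: 6 model(s).
Check which variables have the same value in every model.
No variable is fixed across all models.
Backbone size = 0.

0


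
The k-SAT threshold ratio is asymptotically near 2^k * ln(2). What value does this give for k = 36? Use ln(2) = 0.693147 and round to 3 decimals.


Using the asymptotic formula: threshold ~ 2^k * ln(2).
2^36 = 68719476736.
68719476736 * 0.693147 = 47632699141.128.

47632699141.128


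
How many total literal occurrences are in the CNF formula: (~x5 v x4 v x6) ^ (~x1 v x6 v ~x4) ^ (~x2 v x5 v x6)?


Clause lengths: 3, 3, 3.
Sum = 3 + 3 + 3 = 9.

9


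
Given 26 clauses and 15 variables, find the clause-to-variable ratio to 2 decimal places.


Clause-to-variable ratio = clauses / variables.
26 / 15 = 1.73.

1.73


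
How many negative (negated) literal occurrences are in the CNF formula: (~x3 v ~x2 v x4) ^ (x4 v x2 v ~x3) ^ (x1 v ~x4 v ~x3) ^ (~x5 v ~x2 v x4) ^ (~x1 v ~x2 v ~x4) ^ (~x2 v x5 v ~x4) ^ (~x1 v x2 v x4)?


Scan each clause for negated literals.
Clause 1: 2 negative; Clause 2: 1 negative; Clause 3: 2 negative; Clause 4: 2 negative; Clause 5: 3 negative; Clause 6: 2 negative; Clause 7: 1 negative.
Total negative literal occurrences = 13.

13


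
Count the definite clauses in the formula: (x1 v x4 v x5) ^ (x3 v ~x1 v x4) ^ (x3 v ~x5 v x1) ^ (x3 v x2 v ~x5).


A definite clause has exactly one positive literal.
Clause 1: 3 positive -> not definite
Clause 2: 2 positive -> not definite
Clause 3: 2 positive -> not definite
Clause 4: 2 positive -> not definite
Definite clause count = 0.

0


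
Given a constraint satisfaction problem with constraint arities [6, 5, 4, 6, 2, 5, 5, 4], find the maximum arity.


The arities are: 6, 5, 4, 6, 2, 5, 5, 4.
Scan for the maximum value.
Maximum arity = 6.

6


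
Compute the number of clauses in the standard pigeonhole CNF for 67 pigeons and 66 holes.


The PHP encoding has two parts:
1) At-least-one-hole clauses: 67 (one per pigeon, each with 66 literals).
2) At-most-one-pigeon-per-hole clauses: 66 holes * C(67,2) = 66 * 2211 = 145926.
Total clauses = 67 + 145926 = 145993.

145993


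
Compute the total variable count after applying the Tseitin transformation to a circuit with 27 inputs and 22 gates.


The Tseitin transformation introduces one auxiliary variable per gate.
Total variables = inputs + gates = 27 + 22 = 49.

49


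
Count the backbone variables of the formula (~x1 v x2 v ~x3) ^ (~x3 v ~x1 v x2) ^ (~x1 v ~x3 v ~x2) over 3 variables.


Find all satisfying assignments: 6 model(s).
Check which variables have the same value in every model.
No variable is fixed across all models.
Backbone size = 0.

0


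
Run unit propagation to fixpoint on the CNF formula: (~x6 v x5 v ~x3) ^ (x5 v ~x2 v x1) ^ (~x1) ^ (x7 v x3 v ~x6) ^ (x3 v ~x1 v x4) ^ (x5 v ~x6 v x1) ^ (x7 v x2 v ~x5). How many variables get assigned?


Unit propagation repeatedly assigns the literal in any unit clause, then simplifies.
Assignments in order: x1 = F.
No further unit clauses remain.
Total variables assigned = 1.

1


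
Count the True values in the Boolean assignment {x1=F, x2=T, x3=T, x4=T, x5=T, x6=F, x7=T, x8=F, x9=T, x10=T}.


The weight is the number of variables assigned True.
True variables: x2, x3, x4, x5, x7, x9, x10.
Weight = 7.

7


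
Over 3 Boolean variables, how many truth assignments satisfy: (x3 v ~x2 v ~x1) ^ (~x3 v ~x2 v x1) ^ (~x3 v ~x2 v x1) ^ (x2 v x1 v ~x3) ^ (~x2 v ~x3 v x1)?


Enumerate all 8 truth assignments over 3 variables.
Test each against every clause.
Satisfying assignments found: 5.

5
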